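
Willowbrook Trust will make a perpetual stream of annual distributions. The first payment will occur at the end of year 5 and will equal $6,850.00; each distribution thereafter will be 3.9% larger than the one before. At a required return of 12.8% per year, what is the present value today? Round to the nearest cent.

$47540.55

Value at end of year 4: C₁ / (r − g) = $6,850.00 / (0.128 − 0.039) = $76,966.2921
Discount to today: PV = $76,966.2921 / (1 + 0.128)^4 = $76,966.2921 / 1.618961 = $47,540.55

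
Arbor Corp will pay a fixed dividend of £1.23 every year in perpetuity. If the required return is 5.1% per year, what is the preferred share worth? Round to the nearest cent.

Level perpetuity: PV = C / r = £1.23 / 0.051 = £24.12

£24.12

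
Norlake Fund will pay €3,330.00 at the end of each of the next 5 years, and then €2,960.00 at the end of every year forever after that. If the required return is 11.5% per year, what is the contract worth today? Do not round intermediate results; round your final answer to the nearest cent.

PV of 5-year annuity: €3,330.00 × [1 − (1+0.115)^−5] / 0.115 = 12154.09323
Perpetuity value at year 5: €2,960.00 / 0.115 = 25739.13043
PV of perpetuity: 25739.13043 / (1+0.115)^5 = 14935.49201
Total PV = 12154.09323 + 14935.49201 = 27089.58524

€27089.59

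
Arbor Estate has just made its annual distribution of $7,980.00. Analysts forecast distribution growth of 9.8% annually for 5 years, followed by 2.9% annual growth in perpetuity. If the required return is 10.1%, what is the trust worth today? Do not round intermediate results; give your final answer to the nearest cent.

D_1 = 8762.04000
D_2 = 9620.71992
D_3 = 10563.55047
D_4 = 11598.77842
D_5 = 12735.45870
Terminal value at year 5: TV = D_5×(1+g_2)/(r−g_2) = 13104.78701/0.072 = 182010.93064
P_0 = D_1/(1+r)^1 + D_2/(1+r)^2 + D_3/(1+r)^3 + D_4/(1+r)^4 + D_5/(1+r)^5 + TV/(1+r)^5
    = 7958.25613 + 7936.57151 + 7914.94597 + 7893.37936 + 7871.87152 + 112502.16377 = 152077.18827

$152077.19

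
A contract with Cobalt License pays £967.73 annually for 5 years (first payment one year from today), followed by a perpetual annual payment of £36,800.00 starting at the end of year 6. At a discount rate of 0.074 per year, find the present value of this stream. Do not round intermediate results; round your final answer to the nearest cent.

£351938.13

PV of 5-year annuity: £967.73 × [1 − (1+0.074)^−5] / 0.074 = 3925.74712
Perpetuity value at year 5: £36,800.00 / 0.074 = 497297.29730
PV of perpetuity: 497297.29730 / (1+0.074)^5 = 348012.37884
Total PV = 3925.74712 + 348012.37884 = 351938.12596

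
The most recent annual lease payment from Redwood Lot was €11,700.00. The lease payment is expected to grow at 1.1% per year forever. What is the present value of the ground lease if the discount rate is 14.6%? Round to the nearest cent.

D₁ = D₀ × (1 + g) = €11,700.00 × 1.011 = €11,828.7000
Growing perpetuity: P = D₁ / (r − g) = €11,828.7000 / (0.146 − 0.011) = €87,620.00

€87620.00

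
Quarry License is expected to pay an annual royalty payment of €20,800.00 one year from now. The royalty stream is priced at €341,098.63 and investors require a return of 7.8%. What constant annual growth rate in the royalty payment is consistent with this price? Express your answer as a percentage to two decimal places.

1.70%

P = D₁/(r−g) ⇒ g = r − D₁/P = 0.078 − €20,800.00/€341,098.63 = 0.017021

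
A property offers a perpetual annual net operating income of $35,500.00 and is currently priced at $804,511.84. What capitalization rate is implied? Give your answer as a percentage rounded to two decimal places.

P = C/r ⇒ r = C/P = $35,500.00/$804,511.84 = 0.044126

4.41%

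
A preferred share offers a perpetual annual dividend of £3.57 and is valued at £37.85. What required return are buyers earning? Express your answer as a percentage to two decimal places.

P = C/r ⇒ r = C/P = £3.57/£37.85 = 0.094320

9.43%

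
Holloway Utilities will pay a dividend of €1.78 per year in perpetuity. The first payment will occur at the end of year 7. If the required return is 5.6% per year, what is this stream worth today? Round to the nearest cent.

Value at end of year 6: C / r = €1.78 / 0.056 = €31.7857
Discount to today: PV = €31.7857 / (1 + 0.056)^6 = €31.7857 / 1.386703 = €22.92

€22.92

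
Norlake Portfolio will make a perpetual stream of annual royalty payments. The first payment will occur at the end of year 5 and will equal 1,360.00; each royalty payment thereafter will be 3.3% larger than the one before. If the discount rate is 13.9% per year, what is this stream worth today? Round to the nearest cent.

7623.21

Value at end of year 4: C₁ / (r − g) = 1,360.00 / (0.139 − 0.033) = 12,830.1887
Discount to today: PV = 12,830.1887 / (1 + 0.139)^4 = 12,830.1887 / 1.683042 = 7,623.21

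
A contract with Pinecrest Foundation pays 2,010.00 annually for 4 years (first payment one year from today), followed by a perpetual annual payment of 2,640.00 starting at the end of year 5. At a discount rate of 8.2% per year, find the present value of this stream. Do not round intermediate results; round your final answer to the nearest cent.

PV of 4-year annuity: 2,010.00 × [1 − (1+0.082)^−4] / 0.082 = 6627.84506
Perpetuity value at year 4: 2,640.00 / 0.082 = 32195.12195
PV of perpetuity: 32195.12195 / (1+0.082)^4 = 23489.89262
Total PV = 6627.84506 + 23489.89262 = 30117.73768

30117.74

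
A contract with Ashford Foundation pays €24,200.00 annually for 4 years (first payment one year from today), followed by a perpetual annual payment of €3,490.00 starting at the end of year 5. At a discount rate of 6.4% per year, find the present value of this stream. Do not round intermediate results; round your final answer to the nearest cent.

PV of 4-year annuity: €24,200.00 × [1 − (1+0.064)^−4] / 0.064 = 83093.16520
Perpetuity value at year 4: €3,490.00 / 0.064 = 54531.25000
PV of perpetuity: 54531.25000 / (1+0.064)^4 = 42547.97948
Total PV = 83093.16520 + 42547.97948 = 125641.14468

€125641.14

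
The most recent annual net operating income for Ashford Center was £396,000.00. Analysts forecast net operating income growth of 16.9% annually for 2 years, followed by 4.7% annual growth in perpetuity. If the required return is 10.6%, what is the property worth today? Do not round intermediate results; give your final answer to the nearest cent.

£8711660.16

D_1 = 462924.00000
D_2 = 541158.15600
Terminal value at year 2: TV = D_2×(1+g_2)/(r−g_2) = 566592.58933/0.059 = 9603264.22597
P_0 = D_1/(1+r)^1 + D_2/(1+r)^2 + TV/(1+r)^2
    = 418556.96203 + 442398.81429 + 7850704.38245 = 8711660.15876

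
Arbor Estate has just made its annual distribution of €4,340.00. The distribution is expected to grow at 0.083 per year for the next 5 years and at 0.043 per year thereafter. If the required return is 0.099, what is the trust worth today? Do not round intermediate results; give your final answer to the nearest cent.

€95887.70

D_1 = 4700.22000
D_2 = 5090.33826
D_3 = 5512.83634
D_4 = 5970.40175
D_5 = 6465.94510
Terminal value at year 5: TV = D_5×(1+g_2)/(r−g_2) = 6743.98074/0.056 = 120428.22743
P_0 = D_1/(1+r)^1 + D_2/(1+r)^2 + D_3/(1+r)^3 + D_4/(1+r)^4 + D_5/(1+r)^5 + TV/(1+r)^5
    = 4276.81529 + 4214.55046 + 4153.19213 + 4092.72709 + 4033.14235 + 75117.27623 = 95887.70355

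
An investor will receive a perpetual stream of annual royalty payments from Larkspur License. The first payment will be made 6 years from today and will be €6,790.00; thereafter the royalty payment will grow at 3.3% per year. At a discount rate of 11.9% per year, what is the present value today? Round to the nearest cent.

€45000.87

Value at end of year 5: C₁ / (r − g) = €6,790.00 / (0.119 − 0.033) = €78,953.4884
Discount to today: PV = €78,953.4884 / (1 + 0.119)^5 = €78,953.4884 / 1.754488 = €45,000.87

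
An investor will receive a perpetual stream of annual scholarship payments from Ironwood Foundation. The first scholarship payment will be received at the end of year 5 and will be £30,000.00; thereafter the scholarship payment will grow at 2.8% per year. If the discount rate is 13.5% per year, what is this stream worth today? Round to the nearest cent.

£168948.38

Value at end of year 4: C₁ / (r − g) = £30,000.00 / (0.135 − 0.028) = £280,373.8318
Discount to today: PV = £280,373.8318 / (1 + 0.135)^4 = £280,373.8318 / 1.659524 = £168,948.38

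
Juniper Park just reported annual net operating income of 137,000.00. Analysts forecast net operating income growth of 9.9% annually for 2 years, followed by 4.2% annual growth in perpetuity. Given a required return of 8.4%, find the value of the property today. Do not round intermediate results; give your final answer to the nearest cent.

D_1 = 150563.00000
D_2 = 165468.73700
Terminal value at year 2: TV = D_2×(1+g_2)/(r−g_2) = 172418.42395/0.042 = 4105200.57033
P_0 = D_1/(1+r)^1 + D_2/(1+r)^2 + TV/(1+r)^2
    = 138895.75646 + 140817.74571 + 3493621.21493 = 3773334.71710

3773334.72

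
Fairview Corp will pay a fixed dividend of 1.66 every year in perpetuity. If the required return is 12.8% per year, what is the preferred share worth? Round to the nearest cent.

Level perpetuity: PV = C / r = 1.66 / 0.128 = 12.97

12.97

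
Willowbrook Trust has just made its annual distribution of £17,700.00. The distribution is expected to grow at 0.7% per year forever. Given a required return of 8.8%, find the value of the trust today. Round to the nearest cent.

£220048.15

D₁ = D₀ × (1 + g) = £17,700.00 × 1.007 = £17,823.9000
Growing perpetuity: P = D₁ / (r − g) = £17,823.9000 / (0.088 − 0.007) = £220,048.15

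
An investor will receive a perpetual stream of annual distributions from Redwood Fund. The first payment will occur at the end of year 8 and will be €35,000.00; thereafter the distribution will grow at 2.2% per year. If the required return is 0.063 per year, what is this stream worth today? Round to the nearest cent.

€556610.42

Value at end of year 7: C₁ / (r − g) = €35,000.00 / (0.063 − 0.022) = €853,658.5366
Discount to today: PV = €853,658.5366 / (1 + 0.063)^7 = €853,658.5366 / 1.533673 = €556,610.42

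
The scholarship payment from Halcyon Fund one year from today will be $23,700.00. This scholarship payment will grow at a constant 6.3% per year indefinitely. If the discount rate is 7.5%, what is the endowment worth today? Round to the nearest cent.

Growing perpetuity: P = D₁ / (r − g) = $23,700.0000 / (0.075 − 0.063) = $1,975,000.00

$1975000.00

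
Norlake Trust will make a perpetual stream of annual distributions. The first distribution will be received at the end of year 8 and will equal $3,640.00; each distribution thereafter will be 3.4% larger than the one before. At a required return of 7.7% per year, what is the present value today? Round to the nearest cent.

$50364.32

Value at end of year 7: C₁ / (r − g) = $3,640.00 / (0.077 − 0.034) = $84,651.1628
Discount to today: PV = $84,651.1628 / (1 + 0.077)^7 = $84,651.1628 / 1.680776 = $50,364.32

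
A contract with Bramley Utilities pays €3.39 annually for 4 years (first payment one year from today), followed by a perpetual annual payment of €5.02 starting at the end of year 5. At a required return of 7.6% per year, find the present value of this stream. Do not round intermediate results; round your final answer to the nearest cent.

€60.61

PV of 4-year annuity: €3.39 × [1 − (1+0.076)^−4] / 0.076 = 11.32881
Perpetuity value at year 4: €5.02 / 0.076 = 66.05263
PV of perpetuity: 66.05263 / (1+0.076)^4 = 49.27663
Total PV = 11.32881 + 49.27663 = 60.60545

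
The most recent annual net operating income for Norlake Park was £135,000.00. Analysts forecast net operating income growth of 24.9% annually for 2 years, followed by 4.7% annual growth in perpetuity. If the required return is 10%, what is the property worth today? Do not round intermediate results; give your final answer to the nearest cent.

£3765638.59

D_1 = 168615.00000
D_2 = 210600.13500
Terminal value at year 2: TV = D_2×(1+g_2)/(r−g_2) = 220498.34134/0.053 = 4160346.06311
P_0 = D_1/(1+r)^1 + D_2/(1+r)^2 + TV/(1+r)^2
    = 153286.36364 + 174049.69835 + 3438302.53150 = 3765638.59348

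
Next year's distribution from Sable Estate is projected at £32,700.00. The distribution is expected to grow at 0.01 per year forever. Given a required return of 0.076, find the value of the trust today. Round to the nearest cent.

£495454.55

Growing perpetuity: P = D₁ / (r − g) = £32,700.0000 / (0.076 − 0.01) = £495,454.55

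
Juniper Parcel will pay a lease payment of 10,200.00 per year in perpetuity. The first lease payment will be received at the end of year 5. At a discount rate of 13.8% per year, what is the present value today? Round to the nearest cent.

Value at end of year 4: C / r = 10,200.00 / 0.138 = 73,913.0435
Discount to today: PV = 73,913.0435 / (1 + 0.138)^4 = 73,913.0435 / 1.677139 = 44,070.91

44070.91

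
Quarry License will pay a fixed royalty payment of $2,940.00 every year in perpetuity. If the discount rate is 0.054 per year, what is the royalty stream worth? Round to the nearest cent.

Level perpetuity: PV = C / r = $2,940.00 / 0.054 = $54,444.44

$54444.44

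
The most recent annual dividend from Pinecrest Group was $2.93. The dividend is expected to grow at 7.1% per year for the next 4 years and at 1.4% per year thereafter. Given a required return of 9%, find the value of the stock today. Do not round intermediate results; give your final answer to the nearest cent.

D_1 = 3.13803
D_2 = 3.36083
D_3 = 3.59945
D_4 = 3.85501
Terminal value at year 4: TV = D_4×(1+g_2)/(r−g_2) = 3.90898/0.076 = 51.43395
P_0 = D_1/(1+r)^1 + D_2/(1+r)^2 + D_3/(1+r)^3 + D_4/(1+r)^4 + TV/(1+r)^4
    = 2.87893 + 2.82874 + 2.77944 + 2.73099 + 36.43711 = 47.65520

$47.66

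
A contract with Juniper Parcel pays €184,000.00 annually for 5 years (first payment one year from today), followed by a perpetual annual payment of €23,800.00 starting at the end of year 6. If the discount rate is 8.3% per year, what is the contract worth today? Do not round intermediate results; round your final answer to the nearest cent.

€921353.39

PV of 5-year annuity: €184,000.00 × [1 − (1+0.083)^−5] / 0.083 = 728886.25828
Perpetuity value at year 5: €23,800.00 / 0.083 = 286746.98795
PV of perpetuity: 286746.98795 / (1+0.083)^5 = 192467.13498
Total PV = 728886.25828 + 192467.13498 = 921353.39326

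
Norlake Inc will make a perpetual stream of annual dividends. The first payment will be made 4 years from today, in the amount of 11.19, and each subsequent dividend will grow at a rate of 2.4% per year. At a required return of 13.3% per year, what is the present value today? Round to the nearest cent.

Value at end of year 3: C₁ / (r − g) = 11.19 / (0.133 − 0.024) = 102.6606
Discount to today: PV = 102.6606 / (1 + 0.133)^3 = 102.6606 / 1.454420 = 70.59

70.59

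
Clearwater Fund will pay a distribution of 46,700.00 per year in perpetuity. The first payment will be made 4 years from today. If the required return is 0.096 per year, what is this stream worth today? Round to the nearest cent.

369499.61

Value at end of year 3: C / r = 46,700.00 / 0.096 = 486,458.3333
Discount to today: PV = 486,458.3333 / (1 + 0.096)^3 = 486,458.3333 / 1.316533 = 369,499.61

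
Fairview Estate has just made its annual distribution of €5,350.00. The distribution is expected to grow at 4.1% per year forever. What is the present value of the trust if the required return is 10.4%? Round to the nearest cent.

€88402.38

D₁ = D₀ × (1 + g) = €5,350.00 × 1.041 = €5,569.3500
Growing perpetuity: P = D₁ / (r − g) = €5,569.3500 / (0.104 − 0.041) = €88,402.38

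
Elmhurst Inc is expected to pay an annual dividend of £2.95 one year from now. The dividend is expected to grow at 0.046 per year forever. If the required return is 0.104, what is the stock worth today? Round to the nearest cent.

£50.86

Growing perpetuity: P = D₁ / (r − g) = £2.9500 / (0.104 − 0.046) = £50.86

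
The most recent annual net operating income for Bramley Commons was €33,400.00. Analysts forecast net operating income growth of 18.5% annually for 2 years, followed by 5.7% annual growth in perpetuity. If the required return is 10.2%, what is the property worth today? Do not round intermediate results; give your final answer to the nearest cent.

€981693.28

D_1 = 39579.00000
D_2 = 46901.11500
Terminal value at year 2: TV = D_2×(1+g_2)/(r−g_2) = 49574.47856/0.045 = 1101655.07900
P_0 = D_1/(1+r)^1 + D_2/(1+r)^2 + TV/(1+r)^2
    = 35915.60799 + 38620.68554 + 907156.99141 = 981693.28494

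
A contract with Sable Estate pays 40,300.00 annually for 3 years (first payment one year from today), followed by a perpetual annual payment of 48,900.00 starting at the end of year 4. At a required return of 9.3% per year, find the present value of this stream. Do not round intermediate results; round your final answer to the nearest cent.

PV of 3-year annuity: 40,300.00 × [1 − (1+0.093)^−3] / 0.093 = 101468.21138
Perpetuity value at year 3: 48,900.00 / 0.093 = 525806.45161
PV of perpetuity: 525806.45161 / (1+0.093)^3 = 402684.97428
Total PV = 101468.21138 + 402684.97428 = 504153.18566

504153.19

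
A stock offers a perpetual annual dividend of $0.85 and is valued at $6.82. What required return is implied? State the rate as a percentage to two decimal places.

12.46%

P = C/r ⇒ r = C/P = $0.85/$6.82 = 0.124633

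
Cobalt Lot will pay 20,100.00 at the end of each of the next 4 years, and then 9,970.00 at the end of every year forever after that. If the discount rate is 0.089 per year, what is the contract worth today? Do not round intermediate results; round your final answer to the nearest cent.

PV of 4-year annuity: 20,100.00 × [1 − (1+0.089)^−4] / 0.089 = 65261.55847
Perpetuity value at year 4: 9,970.00 / 0.089 = 112022.47191
PV of perpetuity: 112022.47191 / (1+0.089)^4 = 79651.44017
Total PV = 65261.55847 + 79651.44017 = 144912.99864

144913.00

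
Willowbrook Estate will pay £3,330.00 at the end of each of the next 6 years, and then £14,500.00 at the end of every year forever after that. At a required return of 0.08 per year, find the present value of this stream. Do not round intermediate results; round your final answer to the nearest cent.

£129612.43

PV of 6-year annuity: £3,330.00 × [1 − (1+0.08)^−6] / 0.08 = 15394.18928
Perpetuity value at year 6: £14,500.00 / 0.08 = 181250.00000
PV of perpetuity: 181250.00000 / (1+0.08)^6 = 114218.24487
Total PV = 15394.18928 + 114218.24487 = 129612.43415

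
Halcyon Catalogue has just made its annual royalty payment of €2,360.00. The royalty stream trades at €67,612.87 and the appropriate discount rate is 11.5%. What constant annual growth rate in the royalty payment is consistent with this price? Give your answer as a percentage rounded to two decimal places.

7.74%

P = D₀(1+g)/(r−g) ⇒ P(r−g) = D₀(1+g) ⇒ g(P+D₀) = P·r − D₀
g = (P·r − D₀)/(P + D₀) = (€67,612.87×0.115 − €2,360.00) / (€67,612.87 + €2,360.00) = 0.077394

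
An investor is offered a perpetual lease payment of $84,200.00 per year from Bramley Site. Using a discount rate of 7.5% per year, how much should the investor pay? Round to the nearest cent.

$1122666.67

Level perpetuity: PV = C / r = $84,200.00 / 0.075 = $1,122,666.67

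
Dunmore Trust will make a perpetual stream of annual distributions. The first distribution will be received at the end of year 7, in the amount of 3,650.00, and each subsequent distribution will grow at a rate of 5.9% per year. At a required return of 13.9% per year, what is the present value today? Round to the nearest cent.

Value at end of year 6: C₁ / (r − g) = 3,650.00 / (0.139 − 0.059) = 45,625.0000
Discount to today: PV = 45,625.0000 / (1 + 0.139)^6 = 45,625.0000 / 2.183445 = 20,895.87

20895.87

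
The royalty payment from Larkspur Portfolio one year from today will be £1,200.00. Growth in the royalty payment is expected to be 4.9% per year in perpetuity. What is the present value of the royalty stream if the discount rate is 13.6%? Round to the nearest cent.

£13793.10

Growing perpetuity: P = D₁ / (r − g) = £1,200.0000 / (0.136 − 0.049) = £13,793.10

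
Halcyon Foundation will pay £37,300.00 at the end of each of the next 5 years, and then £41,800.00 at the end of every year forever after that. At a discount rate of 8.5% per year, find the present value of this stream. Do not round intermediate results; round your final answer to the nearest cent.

£474031.82

PV of 5-year annuity: £37,300.00 × [1 − (1+0.085)^−5] / 0.085 = 146985.94955
Perpetuity value at year 5: £41,800.00 / 0.085 = 491764.70588
PV of perpetuity: 491764.70588 / (1+0.085)^5 = 327045.86698
Total PV = 146985.94955 + 327045.86698 = 474031.81653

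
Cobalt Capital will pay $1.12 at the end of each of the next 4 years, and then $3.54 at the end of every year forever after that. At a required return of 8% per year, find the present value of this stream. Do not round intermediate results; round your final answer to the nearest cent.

$36.23

PV of 4-year annuity: $1.12 × [1 − (1+0.08)^−4] / 0.08 = 3.70958
Perpetuity value at year 4: $3.54 / 0.08 = 44.25000
PV of perpetuity: 44.25000 / (1+0.08)^4 = 32.52507
Total PV = 3.70958 + 32.52507 = 36.23465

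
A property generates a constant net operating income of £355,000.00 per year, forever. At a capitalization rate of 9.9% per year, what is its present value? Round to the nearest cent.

Level perpetuity: PV = C / r = £355,000.00 / 0.099 = £3,585,858.59

£3585858.59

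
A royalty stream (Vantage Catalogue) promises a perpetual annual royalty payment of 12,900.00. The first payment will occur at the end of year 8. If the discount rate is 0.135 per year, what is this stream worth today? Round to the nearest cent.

Value at end of year 7: C / r = 12,900.00 / 0.135 = 95,555.5556
Discount to today: PV = 95,555.5556 / (1 + 0.135)^7 = 95,555.5556 / 2.426448 = 39,380.83

39380.83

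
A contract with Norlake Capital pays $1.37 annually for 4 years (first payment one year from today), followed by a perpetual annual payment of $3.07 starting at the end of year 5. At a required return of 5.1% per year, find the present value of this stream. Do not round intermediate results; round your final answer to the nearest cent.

$54.18

PV of 4-year annuity: $1.37 × [1 − (1+0.051)^−4] / 0.051 = 4.84669
Perpetuity value at year 4: $3.07 / 0.051 = 60.19608
PV of perpetuity: 60.19608 / (1+0.051)^4 = 49.33525
Total PV = 4.84669 + 49.33525 = 54.18194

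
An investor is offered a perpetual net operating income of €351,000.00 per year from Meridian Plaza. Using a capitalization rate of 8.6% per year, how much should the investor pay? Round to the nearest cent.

Level perpetuity: PV = C / r = €351,000.00 / 0.086 = €4,081,395.35

€4081395.35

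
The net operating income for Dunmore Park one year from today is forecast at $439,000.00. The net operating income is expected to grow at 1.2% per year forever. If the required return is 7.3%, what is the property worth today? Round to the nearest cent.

$7196721.31

Growing perpetuity: P = D₁ / (r − g) = $439,000.0000 / (0.073 − 0.012) = $7,196,721.31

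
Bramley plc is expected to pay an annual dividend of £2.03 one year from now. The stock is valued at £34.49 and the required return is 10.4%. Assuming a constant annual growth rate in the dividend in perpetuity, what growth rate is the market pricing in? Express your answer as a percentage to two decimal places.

P = D₁/(r−g) ⇒ g = r − D₁/P = 0.104 − £2.03/£34.49 = 0.045142

4.51%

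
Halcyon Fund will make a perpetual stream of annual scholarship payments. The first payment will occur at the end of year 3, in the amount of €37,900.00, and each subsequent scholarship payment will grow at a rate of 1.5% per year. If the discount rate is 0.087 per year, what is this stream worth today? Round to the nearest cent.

Value at end of year 2: C₁ / (r − g) = €37,900.00 / (0.087 − 0.015) = €526,388.8889
Discount to today: PV = €526,388.8889 / (1 + 0.087)^2 = €526,388.8889 / 1.181569 = €445,499.91

€445499.91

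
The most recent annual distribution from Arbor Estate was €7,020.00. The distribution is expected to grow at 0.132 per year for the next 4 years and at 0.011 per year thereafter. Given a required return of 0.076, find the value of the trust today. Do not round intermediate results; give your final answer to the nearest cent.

D_1 = 7946.64000
D_2 = 8995.59648
D_3 = 10183.01522
D_4 = 11527.17322
Terminal value at year 4: TV = D_4×(1+g_2)/(r−g_2) = 11653.97213/0.065 = 179291.87891
P_0 = D_1/(1+r)^1 + D_2/(1+r)^2 + D_3/(1+r)^3 + D_4/(1+r)^4 + TV/(1+r)^4
    = 7385.35316 + 7769.72098 + 8174.09308 + 8599.51056 + 133755.46427 = 165684.14206

€165684.14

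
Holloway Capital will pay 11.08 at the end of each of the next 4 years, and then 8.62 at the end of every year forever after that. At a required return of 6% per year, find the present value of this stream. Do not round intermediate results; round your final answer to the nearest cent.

152.19

PV of 4-year annuity: 11.08 × [1 − (1+0.06)^−4] / 0.06 = 38.39337
Perpetuity value at year 4: 8.62 / 0.06 = 143.66667
PV of perpetuity: 143.66667 / (1+0.06)^4 = 113.79746
Total PV = 38.39337 + 113.79746 = 152.19083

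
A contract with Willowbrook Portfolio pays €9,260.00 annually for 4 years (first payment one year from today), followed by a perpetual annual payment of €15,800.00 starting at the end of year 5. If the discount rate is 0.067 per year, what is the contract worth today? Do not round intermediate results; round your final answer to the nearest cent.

€213517.68

PV of 4-year annuity: €9,260.00 × [1 − (1+0.067)^−4] / 0.067 = 31579.17691
Perpetuity value at year 4: €15,800.00 / 0.067 = 235820.89552
PV of perpetuity: 235820.89552 / (1+0.067)^4 = 181938.49863
Total PV = 31579.17691 + 181938.49863 = 213517.67554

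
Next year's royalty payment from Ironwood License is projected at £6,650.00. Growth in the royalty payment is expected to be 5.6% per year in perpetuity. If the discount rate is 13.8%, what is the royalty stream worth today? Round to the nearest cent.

£81097.56

Growing perpetuity: P = D₁ / (r − g) = £6,650.0000 / (0.138 − 0.056) = £81,097.56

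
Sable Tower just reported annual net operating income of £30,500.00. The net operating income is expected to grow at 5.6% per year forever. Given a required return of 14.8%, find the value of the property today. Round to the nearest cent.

£350086.96

D₁ = D₀ × (1 + g) = £30,500.00 × 1.056 = £32,208.0000
Growing perpetuity: P = D₁ / (r − g) = £32,208.0000 / (0.148 − 0.056) = £350,086.96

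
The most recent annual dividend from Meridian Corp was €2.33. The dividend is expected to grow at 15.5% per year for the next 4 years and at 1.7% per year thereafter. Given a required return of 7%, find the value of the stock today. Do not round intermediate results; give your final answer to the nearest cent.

€72.02

D_1 = 2.69115
D_2 = 3.10828
D_3 = 3.59006
D_4 = 4.14652
Terminal value at year 4: TV = D_4×(1+g_2)/(r−g_2) = 4.21701/0.053 = 79.56626
P_0 = D_1/(1+r)^1 + D_2/(1+r)^2 + D_3/(1+r)^3 + D_4/(1+r)^4 + TV/(1+r)^4
    = 2.51509 + 2.71489 + 2.93056 + 3.16336 + 60.70072 = 72.02462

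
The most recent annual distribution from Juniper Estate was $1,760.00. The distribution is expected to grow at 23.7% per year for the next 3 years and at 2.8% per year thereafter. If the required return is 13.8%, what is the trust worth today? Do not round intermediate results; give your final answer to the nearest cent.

D_1 = 2177.12000
D_2 = 2693.09744
D_3 = 3331.36153
Terminal value at year 3: TV = D_3×(1+g_2)/(r−g_2) = 3424.63966/0.11 = 31133.08778
P_0 = D_1/(1+r)^1 + D_2/(1+r)^2 + D_3/(1+r)^3 + TV/(1+r)^3
    = 1913.11072 + 2079.54127 + 2260.45039 + 21124.93640 = 27378.03878

$27378.04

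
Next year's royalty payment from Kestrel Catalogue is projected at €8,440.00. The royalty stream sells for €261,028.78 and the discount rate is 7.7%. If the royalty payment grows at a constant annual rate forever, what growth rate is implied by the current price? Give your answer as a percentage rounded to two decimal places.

P = D₁/(r−g) ⇒ g = r − D₁/P = 0.077 − €8,440.00/€261,028.78 = 0.044666

4.47%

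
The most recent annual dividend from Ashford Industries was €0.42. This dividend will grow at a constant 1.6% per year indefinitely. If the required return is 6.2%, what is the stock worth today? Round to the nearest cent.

€9.28

D₁ = D₀ × (1 + g) = €0.42 × 1.016 = €0.4267
Growing perpetuity: P = D₁ / (r − g) = €0.4267 / (0.062 − 0.016) = €9.28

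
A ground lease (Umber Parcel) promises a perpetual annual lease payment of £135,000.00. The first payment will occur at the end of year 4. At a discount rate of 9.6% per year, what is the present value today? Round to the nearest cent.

£1068146.63

Value at end of year 3: C / r = £135,000.00 / 0.096 = £1,406,250.0000
Discount to today: PV = £1,406,250.0000 / (1 + 0.096)^3 = £1,406,250.0000 / 1.316533 = £1,068,146.63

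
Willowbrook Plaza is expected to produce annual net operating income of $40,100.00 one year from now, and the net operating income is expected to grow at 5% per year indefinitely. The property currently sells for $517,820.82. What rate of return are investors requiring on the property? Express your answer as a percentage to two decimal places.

P = D₁/(r − g) ⇒ r = D₁/P + g = $40,100.0000/$517,820.82 + 0.05 = 0.077440 + 0.05 = 0.127440

12.74%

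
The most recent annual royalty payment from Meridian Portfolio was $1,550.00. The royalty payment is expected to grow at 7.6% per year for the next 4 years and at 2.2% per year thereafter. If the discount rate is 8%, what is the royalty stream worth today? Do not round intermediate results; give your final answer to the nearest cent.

$33052.49

D_1 = 1667.80000
D_2 = 1794.55280
D_3 = 1930.93881
D_4 = 2077.69016
Terminal value at year 4: TV = D_4×(1+g_2)/(r−g_2) = 2123.39935/0.058 = 36610.33355
P_0 = D_1/(1+r)^1 + D_2/(1+r)^2 + D_3/(1+r)^3 + D_4/(1+r)^4 + TV/(1+r)^4
    = 1544.25926 + 1538.53978 + 1532.84149 + 1527.16429 + 26909.68808 = 33052.49290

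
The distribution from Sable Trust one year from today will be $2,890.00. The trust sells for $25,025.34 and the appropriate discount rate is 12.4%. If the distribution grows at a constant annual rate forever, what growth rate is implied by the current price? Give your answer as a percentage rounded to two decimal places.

0.85%

P = D₁/(r−g) ⇒ g = r − D₁/P = 0.124 − $2,890.00/$25,025.34 = 0.008517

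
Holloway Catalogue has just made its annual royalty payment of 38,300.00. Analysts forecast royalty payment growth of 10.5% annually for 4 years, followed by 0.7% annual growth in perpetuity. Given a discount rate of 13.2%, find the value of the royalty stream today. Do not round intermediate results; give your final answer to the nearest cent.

D_1 = 42321.50000
D_2 = 46765.25750
D_3 = 51675.60954
D_4 = 57101.54854
Terminal value at year 4: TV = D_4×(1+g_2)/(r−g_2) = 57501.25938/0.125 = 460010.07503
P_0 = D_1/(1+r)^1 + D_2/(1+r)^2 + D_3/(1+r)^3 + D_4/(1+r)^4 + TV/(1+r)^4
    = 37386.48410 + 36494.75700 + 35624.29902 + 34774.60284 + 280144.20049 = 424424.34346

424424.34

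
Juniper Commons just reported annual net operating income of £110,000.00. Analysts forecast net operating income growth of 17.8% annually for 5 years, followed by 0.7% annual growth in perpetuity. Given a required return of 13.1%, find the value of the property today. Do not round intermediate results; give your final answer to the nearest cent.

D_1 = 129580.00000
D_2 = 152645.24000
D_3 = 179816.09272
D_4 = 211823.35722
D_5 = 249527.91481
Terminal value at year 5: TV = D_5×(1+g_2)/(r−g_2) = 251274.61021/0.124 = 2026408.14688
P_0 = D_1/(1+r)^1 + D_2/(1+r)^2 + D_3/(1+r)^3 + D_4/(1+r)^4 + D_5/(1+r)^5 + TV/(1+r)^5
    = 114571.17595 + 119332.31235 + 124291.30323 + 129456.37065 + 134836.07836 + 1094999.44279 = 1717486.68332

£1717486.68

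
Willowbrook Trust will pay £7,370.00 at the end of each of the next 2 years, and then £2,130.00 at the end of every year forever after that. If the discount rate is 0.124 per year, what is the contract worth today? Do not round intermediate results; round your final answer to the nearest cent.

PV of 2-year annuity: £7,370.00 × [1 − (1+0.124)^−2] / 0.124 = 12390.51557
Perpetuity value at year 2: £2,130.00 / 0.124 = 17177.41935
PV of perpetuity: 17177.41935 / (1+0.124)^2 = 13596.44267
Total PV = 12390.51557 + 13596.44267 = 25986.95824

£25986.96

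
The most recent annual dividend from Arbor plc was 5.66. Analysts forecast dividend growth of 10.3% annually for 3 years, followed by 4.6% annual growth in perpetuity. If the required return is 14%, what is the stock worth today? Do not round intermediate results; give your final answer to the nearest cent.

72.95

D_1 = 6.24298
D_2 = 6.88601
D_3 = 7.59527
Terminal value at year 3: TV = D_3×(1+g_2)/(r−g_2) = 7.94465/0.094 = 84.51753
P_0 = D_1/(1+r)^1 + D_2/(1+r)^2 + D_3/(1+r)^3 + TV/(1+r)^3
    = 5.47630 + 5.29856 + 5.12659 + 57.04693 = 72.94837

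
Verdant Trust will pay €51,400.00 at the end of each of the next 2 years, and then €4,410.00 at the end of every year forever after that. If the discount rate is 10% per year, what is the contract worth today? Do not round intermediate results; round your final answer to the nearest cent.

€125652.89

PV of 2-year annuity: €51,400.00 × [1 − (1+0.1)^−2] / 0.1 = 89206.61157
Perpetuity value at year 2: €4,410.00 / 0.1 = 44100.00000
PV of perpetuity: 44100.00000 / (1+0.1)^2 = 36446.28099
Total PV = 89206.61157 + 36446.28099 = 125652.89256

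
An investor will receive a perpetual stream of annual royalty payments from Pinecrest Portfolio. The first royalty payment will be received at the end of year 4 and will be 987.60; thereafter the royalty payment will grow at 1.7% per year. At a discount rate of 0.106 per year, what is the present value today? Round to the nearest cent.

Value at end of year 3: C₁ / (r − g) = 987.60 / (0.106 − 0.017) = 11,096.6292
Discount to today: PV = 11,096.6292 / (1 + 0.106)^3 = 11,096.6292 / 1.352899 = 8,202.11

8202.11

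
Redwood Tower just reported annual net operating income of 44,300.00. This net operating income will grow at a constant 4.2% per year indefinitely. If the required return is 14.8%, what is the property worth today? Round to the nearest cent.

435477.36

D₁ = D₀ × (1 + g) = 44,300.00 × 1.042 = 46,160.6000
Growing perpetuity: P = D₁ / (r − g) = 46,160.6000 / (0.148 − 0.042) = 435,477.36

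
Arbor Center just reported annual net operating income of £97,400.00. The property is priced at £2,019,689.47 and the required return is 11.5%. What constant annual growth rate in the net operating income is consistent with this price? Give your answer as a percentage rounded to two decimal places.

6.37%

P = D₀(1+g)/(r−g) ⇒ P(r−g) = D₀(1+g) ⇒ g(P+D₀) = P·r − D₀
g = (P·r − D₀)/(P + D₀) = (£2,019,689.47×0.115 − £97,400.00) / (£2,019,689.47 + £97,400.00) = 0.063703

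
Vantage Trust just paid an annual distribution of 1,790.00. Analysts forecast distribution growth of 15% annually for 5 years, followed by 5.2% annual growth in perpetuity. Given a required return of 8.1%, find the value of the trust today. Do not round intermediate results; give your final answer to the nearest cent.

D_1 = 2058.50000
D_2 = 2367.27500
D_3 = 2722.36625
D_4 = 3130.72119
D_5 = 3600.32937
Terminal value at year 5: TV = D_5×(1+g_2)/(r−g_2) = 3787.54649/0.029 = 130605.05147
P_0 = D_1/(1+r)^1 + D_2/(1+r)^2 + D_3/(1+r)^3 + D_4/(1+r)^4 + D_5/(1+r)^5 + TV/(1+r)^5
    = 1904.25532 + 2025.80353 + 2155.11014 + 2292.67036 + 2439.01102 + 88477.22743 = 99294.07781

99294.08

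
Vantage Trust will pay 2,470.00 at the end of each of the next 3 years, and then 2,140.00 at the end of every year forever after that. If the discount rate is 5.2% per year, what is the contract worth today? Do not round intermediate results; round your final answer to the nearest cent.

42049.16

PV of 3-year annuity: 2,470.00 × [1 − (1+0.052)^−3] / 0.052 = 6701.29388
Perpetuity value at year 3: 2,140.00 / 0.052 = 41153.84615
PV of perpetuity: 41153.84615 / (1+0.052)^3 = 35347.86684
Total PV = 6701.29388 + 35347.86684 = 42049.16072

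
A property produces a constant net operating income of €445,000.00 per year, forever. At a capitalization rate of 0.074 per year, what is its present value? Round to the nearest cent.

€6013513.51

Level perpetuity: PV = C / r = €445,000.00 / 0.074 = €6,013,513.51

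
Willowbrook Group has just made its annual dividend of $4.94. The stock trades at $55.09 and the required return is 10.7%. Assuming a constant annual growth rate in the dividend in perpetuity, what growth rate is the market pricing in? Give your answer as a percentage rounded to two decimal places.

1.59%

P = D₀(1+g)/(r−g) ⇒ P(r−g) = D₀(1+g) ⇒ g(P+D₀) = P·r − D₀
g = (P·r − D₀)/(P + D₀) = ($55.09×0.107 − $4.94) / ($55.09 + $4.94) = 0.015903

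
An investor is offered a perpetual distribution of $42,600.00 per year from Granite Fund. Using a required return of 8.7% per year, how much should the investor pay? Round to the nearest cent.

$489655.17

Level perpetuity: PV = C / r = $42,600.00 / 0.087 = $489,655.17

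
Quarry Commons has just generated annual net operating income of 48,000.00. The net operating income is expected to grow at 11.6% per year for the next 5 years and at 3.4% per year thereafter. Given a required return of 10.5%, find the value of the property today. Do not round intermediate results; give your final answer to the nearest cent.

D_1 = 53568.00000
D_2 = 59781.88800
D_3 = 66716.58701
D_4 = 74455.71110
D_5 = 83092.57359
Terminal value at year 5: TV = D_5×(1+g_2)/(r−g_2) = 85917.72109/0.071 = 1210108.74776
P_0 = D_1/(1+r)^1 + D_2/(1+r)^2 + D_3/(1+r)^3 + D_4/(1+r)^4 + D_5/(1+r)^5 + TV/(1+r)^5
    = 48477.82805 + 48960.41277 + 49447.80149 + 49940.04205 + 50437.18274 + 734535.87258 = 981799.13969

981799.14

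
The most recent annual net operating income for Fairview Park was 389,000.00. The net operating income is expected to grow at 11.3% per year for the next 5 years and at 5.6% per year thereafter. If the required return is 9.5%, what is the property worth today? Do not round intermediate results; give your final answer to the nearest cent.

13470622.73

D_1 = 432957.00000
D_2 = 481881.14100
D_3 = 536333.70993
D_4 = 596939.41916
D_5 = 664393.57352
Terminal value at year 5: TV = D_5×(1+g_2)/(r−g_2) = 701599.61364/0.039 = 17989733.68300
P_0 = D_1/(1+r)^1 + D_2/(1+r)^2 + D_3/(1+r)^3 + D_4/(1+r)^4 + D_5/(1+r)^5 + TV/(1+r)^5
    = 395394.52055 + 401894.15650 + 408500.63579 + 415215.71473 + 422041.17854 + 11427576.52650 = 13470622.73260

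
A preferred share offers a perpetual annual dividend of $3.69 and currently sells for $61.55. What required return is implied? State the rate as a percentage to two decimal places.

6.00%

P = C/r ⇒ r = C/P = $3.69/$61.55 = 0.059951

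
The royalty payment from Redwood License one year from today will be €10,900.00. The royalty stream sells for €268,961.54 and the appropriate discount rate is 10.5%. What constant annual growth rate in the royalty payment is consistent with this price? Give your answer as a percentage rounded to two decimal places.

6.45%

P = D₁/(r−g) ⇒ g = r − D₁/P = 0.105 − €10,900.00/€268,961.54 = 0.064474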